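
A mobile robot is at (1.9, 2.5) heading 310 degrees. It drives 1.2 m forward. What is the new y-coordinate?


y_new = y0 + d*sin(theta)
= 2.5 + 1.2*sin(310)
= 2.5 + -0.9193
= 1.5807


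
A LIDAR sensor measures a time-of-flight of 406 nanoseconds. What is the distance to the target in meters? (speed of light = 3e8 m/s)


tof = 406 ns = 4.06e-07 s
dist = c * tof / 2
= 3e8 * 4.06e-07 / 2
= 60.9 m


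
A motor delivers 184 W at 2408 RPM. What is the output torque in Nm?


omega = 2408 * 2*pi/60 = 252.1652 rad/s
tau = P / omega = 184 / 252.1652
= 0.7297 Nm


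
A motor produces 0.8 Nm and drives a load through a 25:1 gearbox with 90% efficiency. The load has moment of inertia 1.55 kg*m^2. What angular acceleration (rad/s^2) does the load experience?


tau_out = tau_motor * N * eta
= 0.8 * 25 * 0.9 = 18.0 Nm
alpha = tau_out / I = 18.0 / 1.55
= 11.6129 rad/s^2


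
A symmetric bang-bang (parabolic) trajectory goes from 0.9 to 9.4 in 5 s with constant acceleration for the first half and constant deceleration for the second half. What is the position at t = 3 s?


Symmetric rest-to-rest: each phase covers (pf-p0)/2 in time T/2. 0.5*a*(T/2)^2 = (pf-p0)/2 => a = 4*(pf-p0)/T^2
a = 4*(9.4-0.9)/5^2 = 1.36
t = 3 is in the deceleration phase (t > T/2).
p = pf - 0.5*a*(T-t)^2 = 9.4 - 0.5*1.36*2^2
= 6.68


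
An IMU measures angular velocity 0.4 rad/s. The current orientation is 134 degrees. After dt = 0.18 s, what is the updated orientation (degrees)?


delta_theta = w * dt = 0.4 * 0.18 = 0.072 rad
= 4.1253 deg
theta_new = 134 + 4.1253 = 138.1253 deg


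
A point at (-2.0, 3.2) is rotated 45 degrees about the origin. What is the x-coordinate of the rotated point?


x' = x*cos(theta) - y*sin(theta)
cos(45 deg) = 0.7071, sin(45 deg) = 0.7071
x' = -2.0 * 0.7071 - 3.2 * 0.7071
= -1.4142 - 2.2627
= -3.677


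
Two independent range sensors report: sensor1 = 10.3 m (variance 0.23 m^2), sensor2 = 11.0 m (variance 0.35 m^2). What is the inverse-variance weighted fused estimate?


w1 = (1/var1) / (1/var1 + 1/var2)
   = 4.3478 / (4.3478 + 2.8571) = 0.6034
w2 = 1 - w1 = 0.3966
fused = w1*s1 + w2*s2 = 6.2155 + 4.3621
= 10.5776 m


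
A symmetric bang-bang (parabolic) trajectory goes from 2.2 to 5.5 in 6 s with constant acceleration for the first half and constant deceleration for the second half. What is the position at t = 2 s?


Symmetric rest-to-rest: each phase covers (pf-p0)/2 in time T/2. 0.5*a*(T/2)^2 = (pf-p0)/2 => a = 4*(pf-p0)/T^2
a = 4*(5.5-2.2)/6^2 = 0.3667
t = 2 is in the acceleration phase (t <= T/2).
p = p0 + 0.5*a*t^2 = 2.2 + 0.5*0.3667*2^2
= 2.9333


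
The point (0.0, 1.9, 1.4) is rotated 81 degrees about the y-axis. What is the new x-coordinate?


Rotation about y-axis: x' = x*cos(theta) + z*sin(theta)
= 0.0 * 0.1564 + 1.4 * 0.9877
= 1.3828


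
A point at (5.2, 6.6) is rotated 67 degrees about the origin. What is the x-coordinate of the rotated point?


x' = x*cos(theta) - y*sin(theta)
cos(67 deg) = 0.3907, sin(67 deg) = 0.9205
x' = 5.2 * 0.3907 - 6.6 * 0.9205
= 2.0318 - 6.0753
= -4.0435


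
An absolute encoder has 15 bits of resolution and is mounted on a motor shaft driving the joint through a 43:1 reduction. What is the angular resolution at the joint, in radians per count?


counts = 2^15 = 32768
effective counts at joint = 32768 * 43 = 1409024
resolution = 2*pi / 1409024
= 4.4592e-06 rad/count


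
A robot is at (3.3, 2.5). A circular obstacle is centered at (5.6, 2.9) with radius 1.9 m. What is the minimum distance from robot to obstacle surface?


center_dist = sqrt((3.3-5.6)^2 + (2.5-2.9)^2)
= sqrt(5.29 + 0.16)
= 2.3345
min_dist = center_dist - radius = 2.3345 - 1.9 = 0.4345 m


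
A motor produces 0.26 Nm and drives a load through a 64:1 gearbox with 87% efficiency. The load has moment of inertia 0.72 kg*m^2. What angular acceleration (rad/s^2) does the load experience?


tau_out = tau_motor * N * eta
= 0.26 * 64 * 0.87 = 14.4768 Nm
alpha = tau_out / I = 14.4768 / 0.72
= 20.1067 rad/s^2


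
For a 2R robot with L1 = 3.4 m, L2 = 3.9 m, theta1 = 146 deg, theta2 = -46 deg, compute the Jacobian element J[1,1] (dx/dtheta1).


J[1,1] = -L1*sin(t1) - L2*sin(t1+t2)
= -3.4*sin(146) - 3.9*sin(100)
= -5.742


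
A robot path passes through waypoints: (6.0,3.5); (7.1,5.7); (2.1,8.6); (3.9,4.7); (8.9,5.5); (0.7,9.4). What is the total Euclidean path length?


Segment lengths:
  seg1 = sqrt((1.1)^2 + (2.2)^2) = 2.4597
  seg2 = sqrt((-5.0)^2 + (2.9)^2) = 5.7801
  seg3 = sqrt((1.8)^2 + (-3.9)^2) = 4.2953
  seg4 = sqrt((5.0)^2 + (0.8)^2) = 5.0636
  seg5 = sqrt((-8.2)^2 + (3.9)^2) = 9.0802
Total = 26.679


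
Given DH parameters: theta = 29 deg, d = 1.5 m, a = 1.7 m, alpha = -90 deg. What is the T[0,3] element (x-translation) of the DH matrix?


T[0,3] = a * cos(theta)
= 1.7 * cos(29 deg)
= 1.7 * 0.8746
= 1.4869


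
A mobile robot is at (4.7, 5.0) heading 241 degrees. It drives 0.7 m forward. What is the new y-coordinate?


y_new = y0 + d*sin(theta)
= 5.0 + 0.7*sin(241)
= 5.0 + -0.6122
= 4.3878


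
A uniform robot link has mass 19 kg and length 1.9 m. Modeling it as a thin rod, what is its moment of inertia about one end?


I = (1/3) * m * L^2
= (1/3) * 19 * 1.9^2
= 0.333333 * 19 * 3.61
= 22.8633 kg*m^2


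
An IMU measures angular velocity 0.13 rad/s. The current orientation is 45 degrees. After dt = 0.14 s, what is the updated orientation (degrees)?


delta_theta = w * dt = 0.13 * 0.14 = 0.0182 rad
= 1.0428 deg
theta_new = 45 + 1.0428 = 46.0428 deg


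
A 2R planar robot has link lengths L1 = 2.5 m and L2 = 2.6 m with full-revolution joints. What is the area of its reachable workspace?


r_max = L1 + L2 = 5.1 m
r_min = |L1 - L2| = 0.1 m
Area = pi*(r_max^2 - r_min^2)
= pi*(26.01 - 0.01)
= pi * 26.0
= 81.6814 m^2


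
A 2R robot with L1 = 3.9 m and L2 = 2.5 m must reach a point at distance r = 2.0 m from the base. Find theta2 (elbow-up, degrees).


cos(theta2) = (r^2 - L1^2 - L2^2) / (2*L1*L2)
cos(theta2) = (4.0 - 15.21 - 6.25) / 19.5
cos(theta2) = -0.895385
theta2 = 153.5579 degrees


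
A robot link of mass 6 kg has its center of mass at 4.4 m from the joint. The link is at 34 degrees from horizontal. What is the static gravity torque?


tau = m*g*L*cos(angle)
= 6 * 9.81 * 4.4 * cos(34 deg)
= 6 * 9.81 * 4.4 * 0.829
= 214.7075 Nm


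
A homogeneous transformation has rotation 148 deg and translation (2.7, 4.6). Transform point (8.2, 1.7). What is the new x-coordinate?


x' = cos(theta)*px - sin(theta)*py + tx
= -0.848*8.2 - 0.5299*1.7 + 2.7
= -5.1549


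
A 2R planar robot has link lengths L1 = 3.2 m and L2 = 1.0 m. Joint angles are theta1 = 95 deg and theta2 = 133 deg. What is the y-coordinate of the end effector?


Convert angles to radians: theta1 = 1.6581, theta2 = 2.3213
y = L1*sin(theta1) + L2*sin(theta1+theta2)
y = 3.1878 + -0.7431
y = 2.4447


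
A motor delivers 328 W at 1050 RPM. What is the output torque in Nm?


omega = 1050 * 2*pi/60 = 109.9557 rad/s
tau = P / omega = 328 / 109.9557
= 2.983 Nm


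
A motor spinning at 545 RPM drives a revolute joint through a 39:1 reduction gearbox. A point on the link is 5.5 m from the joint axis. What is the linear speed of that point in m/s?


omega_motor = 545 * 2*pi/60 = 57.0723 rad/s
omega_joint = omega_motor / 39 = 1.4634 rad/s
v = omega_joint * r = 1.4634 * 5.5
= 8.0487 m/s


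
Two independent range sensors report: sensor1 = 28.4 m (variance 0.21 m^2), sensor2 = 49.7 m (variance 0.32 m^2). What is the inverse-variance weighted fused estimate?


w1 = (1/var1) / (1/var1 + 1/var2)
   = 4.7619 / (4.7619 + 3.125) = 0.6038
w2 = 1 - w1 = 0.3962
fused = w1*s1 + w2*s2 = 17.1472 + 19.6925
= 36.8396 m


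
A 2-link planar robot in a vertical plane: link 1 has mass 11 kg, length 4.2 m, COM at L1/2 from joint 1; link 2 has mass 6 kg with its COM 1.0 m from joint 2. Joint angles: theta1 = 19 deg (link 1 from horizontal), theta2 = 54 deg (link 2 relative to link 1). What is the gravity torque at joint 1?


Horizontal distance from joint 1 to link-1 COM:
  x_c1 = (L1/2)*cos(t1) = 2.1 * 0.9455 = 1.9856 m
Horizontal distance from joint 1 to link-2 COM:
  x_c2 = L1*cos(t1) + Lc2*cos(t1+t2)
       = 4.2*0.9455 + 1.0*0.2924 = 4.2635 m
tau1 = m1*g*x_c1 + m2*g*x_c2
     = 11*9.81*1.9856 + 6*9.81*4.2635
     = 214.2649 + 250.9525
     = 465.2174 Nm


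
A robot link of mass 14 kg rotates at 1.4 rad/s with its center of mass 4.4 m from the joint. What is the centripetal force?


F = m * omega^2 * r
= 14 * 1.4^2 * 4.4
= 14 * 1.96 * 4.4
= 120.736 N


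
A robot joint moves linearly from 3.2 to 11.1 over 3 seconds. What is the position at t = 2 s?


s = t/T = 2/3 = 0.6667
p(t) = p0 + (pf-p0)*s
= 3.2 + (11.1 - 3.2) * 0.6667
= 8.4667


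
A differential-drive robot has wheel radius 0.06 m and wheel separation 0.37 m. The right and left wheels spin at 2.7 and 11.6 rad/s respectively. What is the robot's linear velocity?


vR = r*wR = 0.06*2.7 = 0.162 m/s
vL = r*wL = 0.06*11.6 = 0.696 m/s
v = (vR+vL)/2 = 0.429 m/s
omega = (vR-vL)/L = -1.4432 rad/s
linear velocity = 0.429 m/s


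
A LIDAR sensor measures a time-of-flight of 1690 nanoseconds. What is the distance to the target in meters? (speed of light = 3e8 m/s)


tof = 1690 ns = 1.69e-06 s
dist = c * tof / 2
= 3e8 * 1.69e-06 / 2
= 253.5 m


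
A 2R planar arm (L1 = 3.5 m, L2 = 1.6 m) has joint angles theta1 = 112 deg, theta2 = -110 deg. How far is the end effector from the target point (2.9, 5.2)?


End effector via forward kinematics:
x = L1*cos(t1) + L2*cos(t1+t2) = 0.2879
y = L1*sin(t1) + L2*sin(t1+t2) = 3.301
Distance to target:
d = sqrt((2.9 - 0.2879)^2 + (5.2 - 3.301)^2)
= sqrt(6.8231 + 3.6063)
= 3.2294 m


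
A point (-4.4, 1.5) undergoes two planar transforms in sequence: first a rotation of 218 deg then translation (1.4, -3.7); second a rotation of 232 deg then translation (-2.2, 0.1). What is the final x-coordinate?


After transform 1:
x1 = cos(218)*-4.4 - sin(218)*1.5 + 1.4 = 5.7907
y1 = sin(218)*-4.4 + cos(218)*1.5 + -3.7 = -2.1731
After transform 2:
x2 = cos(232)*5.7907 - sin(232)*-2.1731 + -2.2
= -7.4776


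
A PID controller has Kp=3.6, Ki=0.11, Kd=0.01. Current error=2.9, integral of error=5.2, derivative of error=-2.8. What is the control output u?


u = Kp*e + Ki*int(e) + Kd*de/dt
= 3.6*2.9 + 0.11*5.2 + 0.01*(-2.8)
= 10.44 + 0.572 + -0.028
= 10.984


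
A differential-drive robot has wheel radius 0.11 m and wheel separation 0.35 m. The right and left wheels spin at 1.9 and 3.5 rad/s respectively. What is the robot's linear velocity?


vR = r*wR = 0.11*1.9 = 0.209 m/s
vL = r*wL = 0.11*3.5 = 0.385 m/s
v = (vR+vL)/2 = 0.297 m/s
omega = (vR-vL)/L = -0.5029 rad/s
linear velocity = 0.297 m/s


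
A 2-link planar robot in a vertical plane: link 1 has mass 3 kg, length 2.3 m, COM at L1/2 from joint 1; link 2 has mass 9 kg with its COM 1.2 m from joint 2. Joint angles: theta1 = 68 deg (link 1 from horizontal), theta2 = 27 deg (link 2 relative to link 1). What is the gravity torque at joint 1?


Horizontal distance from joint 1 to link-1 COM:
  x_c1 = (L1/2)*cos(t1) = 1.15 * 0.3746 = 0.4308 m
Horizontal distance from joint 1 to link-2 COM:
  x_c2 = L1*cos(t1) + Lc2*cos(t1+t2)
       = 2.3*0.3746 + 1.2*-0.0872 = 0.757 m
tau1 = m1*g*x_c1 + m2*g*x_c2
     = 3*9.81*0.4308 + 9*9.81*0.757
     = 12.6784 + 66.8363
     = 79.5146 Nm


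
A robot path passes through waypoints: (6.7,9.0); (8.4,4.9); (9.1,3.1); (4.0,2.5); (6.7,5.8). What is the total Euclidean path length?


Segment lengths:
  seg1 = sqrt((1.7)^2 + (-4.1)^2) = 4.4385
  seg2 = sqrt((0.7)^2 + (-1.8)^2) = 1.9313
  seg3 = sqrt((-5.1)^2 + (-0.6)^2) = 5.1352
  seg4 = sqrt((2.7)^2 + (3.3)^2) = 4.2638
Total = 15.7688


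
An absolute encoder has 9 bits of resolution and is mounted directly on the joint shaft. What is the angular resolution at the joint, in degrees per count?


counts = 2^9 = 512
resolution = 360 / 512
= 0.7031 deg/count


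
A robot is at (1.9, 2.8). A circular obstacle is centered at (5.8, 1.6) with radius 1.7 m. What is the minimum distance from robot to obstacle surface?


center_dist = sqrt((1.9-5.8)^2 + (2.8-1.6)^2)
= sqrt(15.21 + 1.44)
= 4.0804
min_dist = center_dist - radius = 4.0804 - 1.7 = 2.3804 m


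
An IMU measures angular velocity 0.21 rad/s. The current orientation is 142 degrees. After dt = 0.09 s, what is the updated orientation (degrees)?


delta_theta = w * dt = 0.21 * 0.09 = 0.0189 rad
= 1.0829 deg
theta_new = 142 + 1.0829 = 143.0829 deg


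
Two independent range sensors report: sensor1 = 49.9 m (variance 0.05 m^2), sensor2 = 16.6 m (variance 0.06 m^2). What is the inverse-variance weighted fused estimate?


w1 = (1/var1) / (1/var1 + 1/var2)
   = 20.0 / (20.0 + 16.6667) = 0.5455
w2 = 1 - w1 = 0.4545
fused = w1*s1 + w2*s2 = 27.2182 + 7.5455
= 34.7636 m


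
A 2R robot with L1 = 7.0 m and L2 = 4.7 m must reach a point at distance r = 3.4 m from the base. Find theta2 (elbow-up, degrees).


cos(theta2) = (r^2 - L1^2 - L2^2) / (2*L1*L2)
cos(theta2) = (11.56 - 49.0 - 22.09) / 65.8
cos(theta2) = -0.904711
theta2 = 154.7844 degrees


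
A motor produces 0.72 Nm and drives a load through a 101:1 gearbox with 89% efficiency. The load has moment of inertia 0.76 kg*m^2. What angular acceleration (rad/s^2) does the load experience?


tau_out = tau_motor * N * eta
= 0.72 * 101 * 0.89 = 64.7208 Nm
alpha = tau_out / I = 64.7208 / 0.76
= 85.1589 rad/s^2


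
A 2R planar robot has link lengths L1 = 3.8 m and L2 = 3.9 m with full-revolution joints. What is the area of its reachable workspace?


r_max = L1 + L2 = 7.7 m
r_min = |L1 - L2| = 0.1 m
Area = pi*(r_max^2 - r_min^2)
= pi*(59.29 - 0.01)
= pi * 59.28
= 186.2336 m^2


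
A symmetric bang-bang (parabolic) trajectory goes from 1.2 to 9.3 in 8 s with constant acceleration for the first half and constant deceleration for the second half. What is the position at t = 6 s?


Symmetric rest-to-rest: each phase covers (pf-p0)/2 in time T/2. 0.5*a*(T/2)^2 = (pf-p0)/2 => a = 4*(pf-p0)/T^2
a = 4*(9.3-1.2)/8^2 = 0.5063
t = 6 is in the deceleration phase (t > T/2).
p = pf - 0.5*a*(T-t)^2 = 9.3 - 0.5*0.5063*2^2
= 8.2875


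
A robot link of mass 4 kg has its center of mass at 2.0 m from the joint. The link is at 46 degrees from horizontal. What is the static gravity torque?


tau = m*g*L*cos(angle)
= 4 * 9.81 * 2.0 * cos(46 deg)
= 4 * 9.81 * 2.0 * 0.6947
= 54.5168 Nm


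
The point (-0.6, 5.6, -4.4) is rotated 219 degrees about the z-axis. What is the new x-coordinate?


Rotation about z-axis: x' = x*cos(theta) - y*sin(theta)
= -0.6 * -0.7771 - 5.6 * -0.6293
= 3.9905


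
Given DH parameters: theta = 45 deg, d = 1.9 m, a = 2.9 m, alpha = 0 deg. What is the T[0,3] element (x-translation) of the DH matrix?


T[0,3] = a * cos(theta)
= 2.9 * cos(45 deg)
= 2.9 * 0.7071
= 2.0506


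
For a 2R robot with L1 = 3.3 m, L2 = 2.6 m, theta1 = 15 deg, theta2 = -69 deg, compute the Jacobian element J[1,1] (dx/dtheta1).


J[1,1] = -L1*sin(t1) - L2*sin(t1+t2)
= -3.3*sin(15) - 2.6*sin(-54)
= 1.2493


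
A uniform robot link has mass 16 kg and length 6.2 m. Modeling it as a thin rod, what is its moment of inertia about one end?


I = (1/3) * m * L^2
= (1/3) * 16 * 6.2^2
= 0.333333 * 16 * 38.44
= 205.0133 kg*m^2


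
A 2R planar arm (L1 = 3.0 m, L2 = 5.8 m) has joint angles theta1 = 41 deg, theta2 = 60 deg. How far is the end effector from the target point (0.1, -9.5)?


End effector via forward kinematics:
x = L1*cos(t1) + L2*cos(t1+t2) = 1.1574
y = L1*sin(t1) + L2*sin(t1+t2) = 7.6616
Distance to target:
d = sqrt((0.1 - 1.1574)^2 + (-9.5 - 7.6616)^2)
= sqrt(1.1182 + 294.521)
= 17.1942 m


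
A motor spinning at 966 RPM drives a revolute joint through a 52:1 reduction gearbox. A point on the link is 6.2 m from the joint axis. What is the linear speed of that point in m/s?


omega_motor = 966 * 2*pi/60 = 101.1593 rad/s
omega_joint = omega_motor / 52 = 1.9454 rad/s
v = omega_joint * r = 1.9454 * 6.2
= 12.0613 m/s


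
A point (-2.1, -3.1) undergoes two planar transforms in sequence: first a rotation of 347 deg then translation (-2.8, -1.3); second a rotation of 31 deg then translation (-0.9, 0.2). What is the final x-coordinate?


After transform 1:
x1 = cos(347)*-2.1 - sin(347)*-3.1 + -2.8 = -5.5435
y1 = sin(347)*-2.1 + cos(347)*-3.1 + -1.3 = -3.8481
After transform 2:
x2 = cos(31)*-5.5435 - sin(31)*-3.8481 + -0.9
= -3.6698


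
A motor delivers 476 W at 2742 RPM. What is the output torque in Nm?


omega = 2742 * 2*pi/60 = 287.1416 rad/s
tau = P / omega = 476 / 287.1416
= 1.6577 Nm


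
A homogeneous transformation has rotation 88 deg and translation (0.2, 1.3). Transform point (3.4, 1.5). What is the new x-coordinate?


x' = cos(theta)*px - sin(theta)*py + tx
= 0.0349*3.4 - 0.9994*1.5 + 0.2
= -1.1804


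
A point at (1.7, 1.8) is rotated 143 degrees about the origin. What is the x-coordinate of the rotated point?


x' = x*cos(theta) - y*sin(theta)
cos(143 deg) = -0.7986, sin(143 deg) = 0.6018
x' = 1.7 * -0.7986 - 1.8 * 0.6018
= -1.3577 - 1.0833
= -2.4409


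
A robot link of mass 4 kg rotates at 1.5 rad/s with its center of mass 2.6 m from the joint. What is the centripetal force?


F = m * omega^2 * r
= 4 * 1.5^2 * 2.6
= 4 * 2.25 * 2.6
= 23.4 N


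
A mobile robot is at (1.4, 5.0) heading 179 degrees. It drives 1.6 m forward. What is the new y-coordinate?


y_new = y0 + d*sin(theta)
= 5.0 + 1.6*sin(179)
= 5.0 + 0.0279
= 5.0279


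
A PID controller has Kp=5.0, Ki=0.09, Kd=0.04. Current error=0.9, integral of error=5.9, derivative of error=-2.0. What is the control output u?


u = Kp*e + Ki*int(e) + Kd*de/dt
= 5.0*0.9 + 0.09*5.9 + 0.04*(-2.0)
= 4.5 + 0.531 + -0.08
= 4.951


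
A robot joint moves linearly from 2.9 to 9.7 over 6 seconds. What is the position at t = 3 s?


s = t/T = 3/6 = 0.5
p(t) = p0 + (pf-p0)*s
= 2.9 + (9.7 - 2.9) * 0.5
= 6.3


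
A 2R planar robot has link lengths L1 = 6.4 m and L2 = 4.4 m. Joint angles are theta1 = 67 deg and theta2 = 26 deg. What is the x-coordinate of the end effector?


Convert angles to radians: theta1 = 1.1694, theta2 = 0.4538
x = L1*cos(theta1) + L2*cos(theta1+theta2)
x = 2.5007 + -0.2303
x = 2.2704


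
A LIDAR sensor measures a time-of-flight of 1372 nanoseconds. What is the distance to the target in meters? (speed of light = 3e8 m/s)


tof = 1372 ns = 1.372e-06 s
dist = c * tof / 2
= 3e8 * 1.372e-06 / 2
= 205.8 m


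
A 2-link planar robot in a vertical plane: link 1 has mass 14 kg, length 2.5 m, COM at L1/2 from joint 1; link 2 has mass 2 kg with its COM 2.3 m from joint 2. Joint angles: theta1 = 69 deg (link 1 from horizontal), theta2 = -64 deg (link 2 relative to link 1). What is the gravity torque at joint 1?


Horizontal distance from joint 1 to link-1 COM:
  x_c1 = (L1/2)*cos(t1) = 1.25 * 0.3584 = 0.448 m
Horizontal distance from joint 1 to link-2 COM:
  x_c2 = L1*cos(t1) + Lc2*cos(t1+t2)
       = 2.5*0.3584 + 2.3*0.9962 = 3.1872 m
tau1 = m1*g*x_c1 + m2*g*x_c2
     = 14*9.81*0.448 + 2*9.81*3.1872
     = 61.5228 + 62.5322
     = 124.055 Nm


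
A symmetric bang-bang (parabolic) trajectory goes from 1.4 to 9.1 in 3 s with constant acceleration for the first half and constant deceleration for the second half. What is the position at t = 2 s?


Symmetric rest-to-rest: each phase covers (pf-p0)/2 in time T/2. 0.5*a*(T/2)^2 = (pf-p0)/2 => a = 4*(pf-p0)/T^2
a = 4*(9.1-1.4)/3^2 = 3.4222
t = 2 is in the deceleration phase (t > T/2).
p = pf - 0.5*a*(T-t)^2 = 9.1 - 0.5*3.4222*1^2
= 7.3889


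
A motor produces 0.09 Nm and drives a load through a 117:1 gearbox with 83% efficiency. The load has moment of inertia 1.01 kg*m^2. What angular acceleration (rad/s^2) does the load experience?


tau_out = tau_motor * N * eta
= 0.09 * 117 * 0.83 = 8.7399 Nm
alpha = tau_out / I = 8.7399 / 1.01
= 8.6534 rad/s^2


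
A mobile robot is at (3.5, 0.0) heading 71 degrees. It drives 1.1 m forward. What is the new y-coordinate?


y_new = y0 + d*sin(theta)
= 0.0 + 1.1*sin(71)
= 0.0 + 1.0401
= 1.0401


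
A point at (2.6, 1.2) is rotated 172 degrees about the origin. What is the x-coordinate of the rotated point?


x' = x*cos(theta) - y*sin(theta)
cos(172 deg) = -0.9903, sin(172 deg) = 0.1392
x' = 2.6 * -0.9903 - 1.2 * 0.1392
= -2.5747 - 0.167
= -2.7417


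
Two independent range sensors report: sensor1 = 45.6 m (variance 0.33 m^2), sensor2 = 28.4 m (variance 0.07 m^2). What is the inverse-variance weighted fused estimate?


w1 = (1/var1) / (1/var1 + 1/var2)
   = 3.0303 / (3.0303 + 14.2857) = 0.175
w2 = 1 - w1 = 0.825
fused = w1*s1 + w2*s2 = 7.98 + 23.43
= 31.41 m


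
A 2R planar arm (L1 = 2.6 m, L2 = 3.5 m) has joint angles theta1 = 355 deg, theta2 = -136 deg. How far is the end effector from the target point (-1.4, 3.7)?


End effector via forward kinematics:
x = L1*cos(t1) + L2*cos(t1+t2) = -0.1299
y = L1*sin(t1) + L2*sin(t1+t2) = -2.4292
Distance to target:
d = sqrt((-1.4 - -0.1299)^2 + (3.7 - -2.4292)^2)
= sqrt(1.6131 + 37.5674)
= 6.2594 m


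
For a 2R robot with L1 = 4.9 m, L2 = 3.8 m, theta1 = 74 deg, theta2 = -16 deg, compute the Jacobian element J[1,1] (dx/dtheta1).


J[1,1] = -L1*sin(t1) - L2*sin(t1+t2)
= -4.9*sin(74) - 3.8*sin(58)
= -7.9328


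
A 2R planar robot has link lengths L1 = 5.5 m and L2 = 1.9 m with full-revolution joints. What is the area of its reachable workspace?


r_max = L1 + L2 = 7.4 m
r_min = |L1 - L2| = 3.6 m
Area = pi*(r_max^2 - r_min^2)
= pi*(54.76 - 12.96)
= pi * 41.8
= 131.3186 m^2


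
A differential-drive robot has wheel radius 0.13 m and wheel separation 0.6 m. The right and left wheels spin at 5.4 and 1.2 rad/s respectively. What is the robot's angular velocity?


vR = r*wR = 0.13*5.4 = 0.702 m/s
vL = r*wL = 0.13*1.2 = 0.156 m/s
v = (vR+vL)/2 = 0.429 m/s
omega = (vR-vL)/L = 0.91 rad/s
angular velocity = 0.91 rad/s


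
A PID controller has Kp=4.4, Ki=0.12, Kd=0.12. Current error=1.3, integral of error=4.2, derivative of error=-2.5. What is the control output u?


u = Kp*e + Ki*int(e) + Kd*de/dt
= 4.4*1.3 + 0.12*4.2 + 0.12*(-2.5)
= 5.72 + 0.504 + -0.3
= 5.924


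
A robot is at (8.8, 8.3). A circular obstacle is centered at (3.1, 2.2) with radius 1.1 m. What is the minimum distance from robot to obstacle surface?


center_dist = sqrt((8.8-3.1)^2 + (8.3-2.2)^2)
= sqrt(32.49 + 37.21)
= 8.3487
min_dist = center_dist - radius = 8.3487 - 1.1 = 7.2487 m


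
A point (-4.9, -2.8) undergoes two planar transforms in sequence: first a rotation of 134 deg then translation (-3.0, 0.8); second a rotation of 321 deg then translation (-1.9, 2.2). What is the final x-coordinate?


After transform 1:
x1 = cos(134)*-4.9 - sin(134)*-2.8 + -3.0 = 2.418
y1 = sin(134)*-4.9 + cos(134)*-2.8 + 0.8 = -0.7797
After transform 2:
x2 = cos(321)*2.418 - sin(321)*-0.7797 + -1.9
= -0.5116


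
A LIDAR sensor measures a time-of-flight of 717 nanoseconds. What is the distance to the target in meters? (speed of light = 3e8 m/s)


tof = 717 ns = 7.17e-07 s
dist = c * tof / 2
= 3e8 * 7.17e-07 / 2
= 107.55 m


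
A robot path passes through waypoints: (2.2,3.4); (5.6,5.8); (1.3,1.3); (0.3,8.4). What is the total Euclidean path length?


Segment lengths:
  seg1 = sqrt((3.4)^2 + (2.4)^2) = 4.1617
  seg2 = sqrt((-4.3)^2 + (-4.5)^2) = 6.2241
  seg3 = sqrt((-1.0)^2 + (7.1)^2) = 7.1701
Total = 17.556


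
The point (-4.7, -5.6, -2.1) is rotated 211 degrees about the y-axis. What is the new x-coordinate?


Rotation about y-axis: x' = x*cos(theta) + z*sin(theta)
= -4.7 * -0.8572 + -2.1 * -0.515
= 5.1103


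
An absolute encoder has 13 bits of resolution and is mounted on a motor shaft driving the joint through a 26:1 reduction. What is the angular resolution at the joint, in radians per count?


counts = 2^13 = 8192
effective counts at joint = 8192 * 26 = 212992
resolution = 2*pi / 212992
= 2.9500e-05 rad/count


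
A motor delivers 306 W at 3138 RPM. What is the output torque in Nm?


omega = 3138 * 2*pi/60 = 328.6106 rad/s
tau = P / omega = 306 / 328.6106
= 0.9312 Nm


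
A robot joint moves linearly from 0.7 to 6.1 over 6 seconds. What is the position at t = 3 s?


s = t/T = 3/6 = 0.5
p(t) = p0 + (pf-p0)*s
= 0.7 + (6.1 - 0.7) * 0.5
= 3.4


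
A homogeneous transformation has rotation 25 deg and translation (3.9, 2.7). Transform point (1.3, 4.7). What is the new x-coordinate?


x' = cos(theta)*px - sin(theta)*py + tx
= 0.9063*1.3 - 0.4226*4.7 + 3.9
= 3.0919


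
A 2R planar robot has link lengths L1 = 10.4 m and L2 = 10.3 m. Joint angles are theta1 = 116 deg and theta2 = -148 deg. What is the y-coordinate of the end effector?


Convert angles to radians: theta1 = 2.0246, theta2 = -2.5831
y = L1*sin(theta1) + L2*sin(theta1+theta2)
y = 9.3475 + -5.4582
y = 3.8893


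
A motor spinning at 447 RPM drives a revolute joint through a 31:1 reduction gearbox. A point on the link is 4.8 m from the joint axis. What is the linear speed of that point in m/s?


omega_motor = 447 * 2*pi/60 = 46.8097 rad/s
omega_joint = omega_motor / 31 = 1.51 rad/s
v = omega_joint * r = 1.51 * 4.8
= 7.248 m/s


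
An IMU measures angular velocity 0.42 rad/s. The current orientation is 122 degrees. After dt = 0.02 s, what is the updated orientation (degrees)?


delta_theta = w * dt = 0.42 * 0.02 = 0.0084 rad
= 0.4813 deg
theta_new = 122 + 0.4813 = 122.4813 deg


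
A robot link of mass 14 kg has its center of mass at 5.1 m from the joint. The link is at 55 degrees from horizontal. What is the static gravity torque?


tau = m*g*L*cos(angle)
= 14 * 9.81 * 5.1 * cos(55 deg)
= 14 * 9.81 * 5.1 * 0.5736
= 401.7524 Nm


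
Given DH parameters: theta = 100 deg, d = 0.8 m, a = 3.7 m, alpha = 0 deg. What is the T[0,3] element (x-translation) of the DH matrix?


T[0,3] = a * cos(theta)
= 3.7 * cos(100 deg)
= 3.7 * -0.1736
= -0.6425


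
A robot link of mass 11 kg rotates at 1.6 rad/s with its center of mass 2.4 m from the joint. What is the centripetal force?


F = m * omega^2 * r
= 11 * 1.6^2 * 2.4
= 11 * 2.56 * 2.4
= 67.584 N


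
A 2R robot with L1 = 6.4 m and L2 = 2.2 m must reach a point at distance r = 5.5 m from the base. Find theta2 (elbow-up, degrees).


cos(theta2) = (r^2 - L1^2 - L2^2) / (2*L1*L2)
cos(theta2) = (30.25 - 40.96 - 4.84) / 28.16
cos(theta2) = -0.552202
theta2 = 123.5182 degrees


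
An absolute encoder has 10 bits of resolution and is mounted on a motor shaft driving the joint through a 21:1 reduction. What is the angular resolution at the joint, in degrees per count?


counts = 2^10 = 1024
effective counts at joint = 1024 * 21 = 21504
resolution = 360 / 21504
= 0.0167 deg/count


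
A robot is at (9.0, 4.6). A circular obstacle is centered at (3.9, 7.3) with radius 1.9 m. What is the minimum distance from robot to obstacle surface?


center_dist = sqrt((9.0-3.9)^2 + (4.6-7.3)^2)
= sqrt(26.01 + 7.29)
= 5.7706
min_dist = center_dist - radius = 5.7706 - 1.9 = 3.8706 m


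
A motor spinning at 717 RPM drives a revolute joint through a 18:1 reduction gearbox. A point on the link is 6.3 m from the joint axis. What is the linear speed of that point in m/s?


omega_motor = 717 * 2*pi/60 = 75.0841 rad/s
omega_joint = omega_motor / 18 = 4.1713 rad/s
v = omega_joint * r = 4.1713 * 6.3
= 26.2794 m/s


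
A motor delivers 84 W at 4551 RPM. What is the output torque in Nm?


omega = 4551 * 2*pi/60 = 476.5796 rad/s
tau = P / omega = 84 / 476.5796
= 0.1763 Nm


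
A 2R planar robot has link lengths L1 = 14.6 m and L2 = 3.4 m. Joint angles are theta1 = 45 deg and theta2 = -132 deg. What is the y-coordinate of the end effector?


Convert angles to radians: theta1 = 0.7854, theta2 = -2.3038
y = L1*sin(theta1) + L2*sin(theta1+theta2)
y = 10.3238 + -3.3953
y = 6.9284


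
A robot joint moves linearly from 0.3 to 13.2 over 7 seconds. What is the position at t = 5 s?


s = t/T = 5/7 = 0.7143
p(t) = p0 + (pf-p0)*s
= 0.3 + (13.2 - 0.3) * 0.7143
= 9.5143


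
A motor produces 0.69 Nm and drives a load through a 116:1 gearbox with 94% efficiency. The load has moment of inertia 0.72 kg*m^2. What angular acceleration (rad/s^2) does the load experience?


tau_out = tau_motor * N * eta
= 0.69 * 116 * 0.94 = 75.2376 Nm
alpha = tau_out / I = 75.2376 / 0.72
= 104.4967 rad/s^2


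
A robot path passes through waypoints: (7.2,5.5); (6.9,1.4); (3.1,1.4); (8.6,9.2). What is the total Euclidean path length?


Segment lengths:
  seg1 = sqrt((-0.3)^2 + (-4.1)^2) = 4.111
  seg2 = sqrt((-3.8)^2 + (0.0)^2) = 3.8
  seg3 = sqrt((5.5)^2 + (7.8)^2) = 9.5441
Total = 17.4551


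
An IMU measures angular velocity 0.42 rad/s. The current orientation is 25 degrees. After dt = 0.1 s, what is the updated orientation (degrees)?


delta_theta = w * dt = 0.42 * 0.1 = 0.042 rad
= 2.4064 deg
theta_new = 25 + 2.4064 = 27.4064 deg


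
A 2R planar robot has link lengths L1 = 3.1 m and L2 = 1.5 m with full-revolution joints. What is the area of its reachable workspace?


r_max = L1 + L2 = 4.6 m
r_min = |L1 - L2| = 1.6 m
Area = pi*(r_max^2 - r_min^2)
= pi*(21.16 - 2.56)
= pi * 18.6
= 58.4336 m^2


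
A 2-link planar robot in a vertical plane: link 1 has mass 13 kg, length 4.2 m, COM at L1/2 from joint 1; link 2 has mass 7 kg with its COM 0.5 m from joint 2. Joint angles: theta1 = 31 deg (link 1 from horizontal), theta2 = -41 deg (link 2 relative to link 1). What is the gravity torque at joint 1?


Horizontal distance from joint 1 to link-1 COM:
  x_c1 = (L1/2)*cos(t1) = 2.1 * 0.8572 = 1.8001 m
Horizontal distance from joint 1 to link-2 COM:
  x_c2 = L1*cos(t1) + Lc2*cos(t1+t2)
       = 4.2*0.8572 + 0.5*0.9848 = 4.0925 m
tau1 = m1*g*x_c1 + m2*g*x_c2
     = 13*9.81*1.8001 + 7*9.81*4.0925
     = 229.5605 + 281.0324
     = 510.593 Nm


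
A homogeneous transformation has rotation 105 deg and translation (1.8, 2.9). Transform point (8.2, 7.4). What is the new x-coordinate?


x' = cos(theta)*px - sin(theta)*py + tx
= -0.2588*8.2 - 0.9659*7.4 + 1.8
= -7.4702


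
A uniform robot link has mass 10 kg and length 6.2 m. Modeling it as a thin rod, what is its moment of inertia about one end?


I = (1/3) * m * L^2
= (1/3) * 10 * 6.2^2
= 0.333333 * 10 * 38.44
= 128.1333 kg*m^2


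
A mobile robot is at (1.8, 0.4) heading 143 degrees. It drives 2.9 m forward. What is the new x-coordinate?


x_new = x0 + d*cos(theta)
= 1.8 + 2.9*cos(143)
= 1.8 + -2.316
= -0.516


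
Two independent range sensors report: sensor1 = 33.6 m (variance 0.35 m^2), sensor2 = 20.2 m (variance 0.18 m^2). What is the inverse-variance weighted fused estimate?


w1 = (1/var1) / (1/var1 + 1/var2)
   = 2.8571 / (2.8571 + 5.5556) = 0.3396
w2 = 1 - w1 = 0.6604
fused = w1*s1 + w2*s2 = 11.4113 + 13.3396
= 24.7509 m


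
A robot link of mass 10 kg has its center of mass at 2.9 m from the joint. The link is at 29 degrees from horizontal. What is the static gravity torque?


tau = m*g*L*cos(angle)
= 10 * 9.81 * 2.9 * cos(29 deg)
= 10 * 9.81 * 2.9 * 0.8746
= 248.8206 Nm


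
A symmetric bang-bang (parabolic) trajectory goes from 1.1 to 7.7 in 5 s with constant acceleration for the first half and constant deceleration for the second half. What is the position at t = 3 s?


Symmetric rest-to-rest: each phase covers (pf-p0)/2 in time T/2. 0.5*a*(T/2)^2 = (pf-p0)/2 => a = 4*(pf-p0)/T^2
a = 4*(7.7-1.1)/5^2 = 1.056
t = 3 is in the deceleration phase (t > T/2).
p = pf - 0.5*a*(T-t)^2 = 7.7 - 0.5*1.056*2^2
= 5.588


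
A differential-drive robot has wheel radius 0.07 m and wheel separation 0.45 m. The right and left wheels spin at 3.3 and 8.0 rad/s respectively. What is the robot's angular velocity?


vR = r*wR = 0.07*3.3 = 0.231 m/s
vL = r*wL = 0.07*8.0 = 0.56 m/s
v = (vR+vL)/2 = 0.3955 m/s
omega = (vR-vL)/L = -0.7311 rad/s
angular velocity = -0.7311 rad/s


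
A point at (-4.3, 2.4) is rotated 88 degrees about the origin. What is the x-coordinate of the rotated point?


x' = x*cos(theta) - y*sin(theta)
cos(88 deg) = 0.0349, sin(88 deg) = 0.9994
x' = -4.3 * 0.0349 - 2.4 * 0.9994
= -0.1501 - 2.3985
= -2.5486


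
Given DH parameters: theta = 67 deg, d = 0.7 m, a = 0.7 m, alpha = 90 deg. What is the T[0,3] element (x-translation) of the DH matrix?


T[0,3] = a * cos(theta)
= 0.7 * cos(67 deg)
= 0.7 * 0.3907
= 0.2735


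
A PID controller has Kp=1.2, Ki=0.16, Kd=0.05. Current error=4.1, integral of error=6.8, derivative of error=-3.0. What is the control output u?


u = Kp*e + Ki*int(e) + Kd*de/dt
= 1.2*4.1 + 0.16*6.8 + 0.05*(-3.0)
= 4.92 + 1.088 + -0.15
= 5.858


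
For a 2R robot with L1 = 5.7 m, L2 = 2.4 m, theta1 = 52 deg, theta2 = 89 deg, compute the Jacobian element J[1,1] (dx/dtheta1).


J[1,1] = -L1*sin(t1) - L2*sin(t1+t2)
= -5.7*sin(52) - 2.4*sin(141)
= -6.002


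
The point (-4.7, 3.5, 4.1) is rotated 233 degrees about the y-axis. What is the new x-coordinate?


Rotation about y-axis: x' = x*cos(theta) + z*sin(theta)
= -4.7 * -0.6018 + 4.1 * -0.7986
= -0.4459


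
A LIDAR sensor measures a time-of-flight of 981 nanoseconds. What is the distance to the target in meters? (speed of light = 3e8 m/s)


tof = 981 ns = 9.81e-07 s
dist = c * tof / 2
= 3e8 * 9.81e-07 / 2
= 147.15 m


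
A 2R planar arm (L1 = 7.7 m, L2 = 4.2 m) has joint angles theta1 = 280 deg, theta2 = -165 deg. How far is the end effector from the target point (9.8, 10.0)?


End effector via forward kinematics:
x = L1*cos(t1) + L2*cos(t1+t2) = -0.4379
y = L1*sin(t1) + L2*sin(t1+t2) = -3.7765
Distance to target:
d = sqrt((9.8 - -0.4379)^2 + (10.0 - -3.7765)^2)
= sqrt(104.8147 + 189.7927)
= 17.1641 m


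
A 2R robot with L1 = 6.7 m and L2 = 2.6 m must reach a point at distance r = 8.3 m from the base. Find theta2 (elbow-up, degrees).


cos(theta2) = (r^2 - L1^2 - L2^2) / (2*L1*L2)
cos(theta2) = (68.89 - 44.89 - 6.76) / 34.84
cos(theta2) = 0.494834
theta2 = 60.3412 degrees


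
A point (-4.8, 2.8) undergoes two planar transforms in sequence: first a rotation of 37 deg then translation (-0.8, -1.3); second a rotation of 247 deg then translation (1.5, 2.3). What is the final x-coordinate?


After transform 1:
x1 = cos(37)*-4.8 - sin(37)*2.8 + -0.8 = -6.3185
y1 = sin(37)*-4.8 + cos(37)*2.8 + -1.3 = -1.9525
After transform 2:
x2 = cos(247)*-6.3185 - sin(247)*-1.9525 + 1.5
= 2.1715


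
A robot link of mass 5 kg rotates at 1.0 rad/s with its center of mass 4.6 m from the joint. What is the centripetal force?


F = m * omega^2 * r
= 5 * 1.0^2 * 4.6
= 5 * 1.0 * 4.6
= 23.0 N


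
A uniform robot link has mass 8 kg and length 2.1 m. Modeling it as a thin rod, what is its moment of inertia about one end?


I = (1/3) * m * L^2
= (1/3) * 8 * 2.1^2
= 0.333333 * 8 * 4.41
= 11.76 kg*m^2


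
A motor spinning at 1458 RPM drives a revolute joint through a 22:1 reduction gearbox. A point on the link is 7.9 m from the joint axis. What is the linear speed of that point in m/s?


omega_motor = 1458 * 2*pi/60 = 152.6814 rad/s
omega_joint = omega_motor / 22 = 6.9401 rad/s
v = omega_joint * r = 6.9401 * 7.9
= 54.8265 m/s


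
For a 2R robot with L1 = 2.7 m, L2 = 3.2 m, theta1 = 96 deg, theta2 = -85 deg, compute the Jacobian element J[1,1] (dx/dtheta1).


J[1,1] = -L1*sin(t1) - L2*sin(t1+t2)
= -2.7*sin(96) - 3.2*sin(11)
= -3.2958


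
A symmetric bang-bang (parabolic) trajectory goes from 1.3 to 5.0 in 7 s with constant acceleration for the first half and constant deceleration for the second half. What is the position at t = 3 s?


Symmetric rest-to-rest: each phase covers (pf-p0)/2 in time T/2. 0.5*a*(T/2)^2 = (pf-p0)/2 => a = 4*(pf-p0)/T^2
a = 4*(5.0-1.3)/7^2 = 0.302
t = 3 is in the acceleration phase (t <= T/2).
p = p0 + 0.5*a*t^2 = 1.3 + 0.5*0.302*3^2
= 2.6592


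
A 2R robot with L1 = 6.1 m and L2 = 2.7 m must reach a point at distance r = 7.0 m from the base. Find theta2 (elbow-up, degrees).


cos(theta2) = (r^2 - L1^2 - L2^2) / (2*L1*L2)
cos(theta2) = (49.0 - 37.21 - 7.29) / 32.94
cos(theta2) = 0.136612
theta2 = 82.1482 degrees


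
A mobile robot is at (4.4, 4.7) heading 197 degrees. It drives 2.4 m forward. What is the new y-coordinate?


y_new = y0 + d*sin(theta)
= 4.7 + 2.4*sin(197)
= 4.7 + -0.7017
= 3.9983


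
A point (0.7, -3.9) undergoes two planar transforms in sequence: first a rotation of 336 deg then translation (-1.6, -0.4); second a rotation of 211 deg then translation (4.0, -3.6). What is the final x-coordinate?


After transform 1:
x1 = cos(336)*0.7 - sin(336)*-3.9 + -1.6 = -2.5468
y1 = sin(336)*0.7 + cos(336)*-3.9 + -0.4 = -4.2475
After transform 2:
x2 = cos(211)*-2.5468 - sin(211)*-4.2475 + 4.0
= 3.9954


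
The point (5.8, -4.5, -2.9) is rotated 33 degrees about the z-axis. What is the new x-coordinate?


Rotation about z-axis: x' = x*cos(theta) - y*sin(theta)
= 5.8 * 0.8387 - -4.5 * 0.5446
= 7.3152


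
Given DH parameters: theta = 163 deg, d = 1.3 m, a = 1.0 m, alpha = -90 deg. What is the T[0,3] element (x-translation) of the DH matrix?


T[0,3] = a * cos(theta)
= 1.0 * cos(163 deg)
= 1.0 * -0.9563
= -0.9563


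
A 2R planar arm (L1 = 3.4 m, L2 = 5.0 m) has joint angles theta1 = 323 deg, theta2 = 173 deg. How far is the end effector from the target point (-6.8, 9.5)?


End effector via forward kinematics:
x = L1*cos(t1) + L2*cos(t1+t2) = -0.8813
y = L1*sin(t1) + L2*sin(t1+t2) = 1.4271
Distance to target:
d = sqrt((-6.8 - -0.8813)^2 + (9.5 - 1.4271)^2)
= sqrt(35.0306 + 65.1714)
= 10.0101 m


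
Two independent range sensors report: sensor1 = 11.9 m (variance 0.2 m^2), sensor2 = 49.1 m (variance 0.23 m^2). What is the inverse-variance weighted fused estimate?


w1 = (1/var1) / (1/var1 + 1/var2)
   = 5.0 / (5.0 + 4.3478) = 0.5349
w2 = 1 - w1 = 0.4651
fused = w1*s1 + w2*s2 = 6.3651 + 22.8372
= 29.2023 m


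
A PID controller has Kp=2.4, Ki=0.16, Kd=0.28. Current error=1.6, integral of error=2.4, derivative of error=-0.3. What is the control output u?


u = Kp*e + Ki*int(e) + Kd*de/dt
= 2.4*1.6 + 0.16*2.4 + 0.28*(-0.3)
= 3.84 + 0.384 + -0.084
= 4.14


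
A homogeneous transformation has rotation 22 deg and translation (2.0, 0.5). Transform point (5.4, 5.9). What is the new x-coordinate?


x' = cos(theta)*px - sin(theta)*py + tx
= 0.9272*5.4 - 0.3746*5.9 + 2.0
= 4.7966


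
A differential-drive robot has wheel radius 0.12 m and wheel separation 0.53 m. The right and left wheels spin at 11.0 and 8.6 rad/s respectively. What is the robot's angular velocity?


vR = r*wR = 0.12*11.0 = 1.32 m/s
vL = r*wL = 0.12*8.6 = 1.032 m/s
v = (vR+vL)/2 = 1.176 m/s
omega = (vR-vL)/L = 0.5434 rad/s
angular velocity = 0.5434 rad/s


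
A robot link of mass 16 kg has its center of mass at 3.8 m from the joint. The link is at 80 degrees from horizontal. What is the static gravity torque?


tau = m*g*L*cos(angle)
= 16 * 9.81 * 3.8 * cos(80 deg)
= 16 * 9.81 * 3.8 * 0.1736
= 103.5721 Nm


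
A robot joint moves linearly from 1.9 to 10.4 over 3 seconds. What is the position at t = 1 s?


s = t/T = 1/3 = 0.3333
p(t) = p0 + (pf-p0)*s
= 1.9 + (10.4 - 1.9) * 0.3333
= 4.7333


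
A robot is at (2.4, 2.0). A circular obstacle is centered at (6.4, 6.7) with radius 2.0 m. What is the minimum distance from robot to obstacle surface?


center_dist = sqrt((2.4-6.4)^2 + (2.0-6.7)^2)
= sqrt(16.0 + 22.09)
= 6.1717
min_dist = center_dist - radius = 6.1717 - 2.0 = 4.1717 m


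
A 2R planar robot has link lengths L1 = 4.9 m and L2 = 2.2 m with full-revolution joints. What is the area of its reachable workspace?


r_max = L1 + L2 = 7.1 m
r_min = |L1 - L2| = 2.7 m
Area = pi*(r_max^2 - r_min^2)
= pi*(50.41 - 7.29)
= pi * 43.12
= 135.4655 m^2


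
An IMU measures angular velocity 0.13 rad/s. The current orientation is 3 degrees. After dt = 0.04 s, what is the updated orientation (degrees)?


delta_theta = w * dt = 0.13 * 0.04 = 0.0052 rad
= 0.2979 deg
theta_new = 3 + 0.2979 = 3.2979 deg
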